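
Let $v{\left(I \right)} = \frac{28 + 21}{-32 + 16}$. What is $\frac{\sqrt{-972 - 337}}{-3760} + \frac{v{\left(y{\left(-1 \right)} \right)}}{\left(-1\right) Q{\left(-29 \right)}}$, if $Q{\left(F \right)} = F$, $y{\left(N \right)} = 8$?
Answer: $- \frac{49}{464} - \frac{i \sqrt{1309}}{3760} \approx -0.1056 - 0.0096224 i$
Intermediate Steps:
$v{\left(I \right)} = - \frac{49}{16}$ ($v{\left(I \right)} = \frac{49}{-16} = 49 \left(- \frac{1}{16}\right) = - \frac{49}{16}$)
$\frac{\sqrt{-972 - 337}}{-3760} + \frac{v{\left(y{\left(-1 \right)} \right)}}{\left(-1\right) Q{\left(-29 \right)}} = \frac{\sqrt{-972 - 337}}{-3760} - \frac{49}{16 \left(\left(-1\right) \left(-29\right)\right)} = \sqrt{-1309} \left(- \frac{1}{3760}\right) - \frac{49}{16 \cdot 29} = i \sqrt{1309} \left(- \frac{1}{3760}\right) - \frac{49}{464} = - \frac{i \sqrt{1309}}{3760} - \frac{49}{464} = - \frac{49}{464} - \frac{i \sqrt{1309}}{3760}$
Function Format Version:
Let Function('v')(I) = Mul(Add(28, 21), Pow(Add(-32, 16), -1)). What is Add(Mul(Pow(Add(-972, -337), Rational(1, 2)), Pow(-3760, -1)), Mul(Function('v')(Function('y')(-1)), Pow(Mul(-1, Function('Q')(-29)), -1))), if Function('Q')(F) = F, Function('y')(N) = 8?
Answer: Add(Rational(-49, 464), Mul(Rational(-1, 3760), I, Pow(1309, Rational(1, 2)))) ≈ Add(-0.10560, Mul(-0.0096224, I))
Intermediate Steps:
Function('v')(I) = Rational(-49, 16) (Function('v')(I) = Mul(49, Pow(-16, -1)) = Mul(49, Rational(-1, 16)) = Rational(-49, 16))
Add(Mul(Pow(Add(-972, -337), Rational(1, 2)), Pow(-3760, -1)), Mul(Function('v')(Function('y')(-1)), Pow(Mul(-1, Function('Q')(-29)), -1))) = Add(Mul(Pow(Add(-972, -337), Rational(1, 2)), Pow(-3760, -1)), Mul(Rational(-49, 16), Pow(Mul(-1, -29), -1))) = Add(Mul(Pow(-1309, Rational(1, 2)), Rational(-1, 3760)), Mul(Rational(-49, 16), Pow(29, -1))) = Add(Mul(Mul(I, Pow(1309, Rational(1, 2))), Rational(-1, 3760)), Mul(Rational(-49, 16), Rational(1, 29))) = Add(Mul(Rational(-1, 3760), I, Pow(1309, Rational(1, 2))), Rational(-49, 464)) = Add(Rational(-49, 464), Mul(Rational(-1, 3760), I, Pow(1309, Rational(1, 2))))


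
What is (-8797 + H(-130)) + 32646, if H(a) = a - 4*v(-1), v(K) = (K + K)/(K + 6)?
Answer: 118603/5 ≈ 23721.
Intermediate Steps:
v(K) = 2*K/(6 + K) (v(K) = (2*K)/(6 + K) = 2*K/(6 + K))
H(a) = 8/5 + a (H(a) = a - 8*(-1)/(6 - 1) = a - 8*(-1)/5 = a - 4*(-2/5) = a + 8/5 = 8/5 + a)
(-8797 + H(-130)) + 32646 = (-8797 + (8/5 - 130)) + 32646 = (-8797 - 642/5) + 32646 = -44627/5 + 32646 = 118603/5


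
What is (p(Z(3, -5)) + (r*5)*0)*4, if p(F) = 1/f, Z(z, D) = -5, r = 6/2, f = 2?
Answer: 2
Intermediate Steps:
r = 3 (r = 6*(1/2) = 3)
p(F) = 1/2
(p(Z(3, -5)) + (r*5)*0)*4 = (1/2 + (3*5)*0)*4 = (1/2 + 15*0)*4 = (1/2 + 0)*4 = (1/2)*4 = 2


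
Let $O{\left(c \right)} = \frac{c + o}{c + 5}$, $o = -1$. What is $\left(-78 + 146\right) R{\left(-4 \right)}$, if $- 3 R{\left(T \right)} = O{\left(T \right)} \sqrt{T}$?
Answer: $\frac{680 i}{3} \approx 226.67 i$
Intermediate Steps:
$O{\left(c \right)} = \frac{-1 + c}{5 + c}$ ($O{\left(c \right)} = \frac{c - 1}{c + 5} = \frac{-1 + c}{5 + c}$)
$R{\left(T \right)} = - \frac{\sqrt{T} \left(-1 + T\right)}{3 \left(5 + T\right)}$ ($R{\left(T \right)} = - \frac{\frac{-1 + T}{5 + T} \sqrt{T}}{3} = - \frac{\sqrt{T} \frac{1}{5 + T} \left(-1 + T\right)}{3} = - \frac{\sqrt{T} \left(-1 + T\right)}{3 \left(5 + T\right)}$)
$\left(-78 + 146\right) R{\left(-4 \right)} = \left(-78 + 146\right) \frac{\sqrt{-4} \left(1 - -4\right)}{3 \left(5 - 4\right)} = 68 \frac{2 i \left(1 + 4\right)}{3 \cdot 1} = 68 \cdot \frac{1}{3} \cdot 2 i 1 \cdot 5 = 68 \frac{10 i}{3} = \frac{680 i}{3}$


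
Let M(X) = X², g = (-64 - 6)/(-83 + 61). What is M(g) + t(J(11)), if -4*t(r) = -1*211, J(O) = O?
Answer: 30431/484 ≈ 62.874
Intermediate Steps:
t(r) = 211/4 (t(r) = -(-1)*211/4 = -¼*(-211) = 211/4)
g = 35/11 (g = -70/(-22) = -70*(-1/22) = 35/11 ≈ 3.1818)
M(g) + t(J(11)) = (35/11)² + 211/4 = 1225/121 + 211/4 = 30431/484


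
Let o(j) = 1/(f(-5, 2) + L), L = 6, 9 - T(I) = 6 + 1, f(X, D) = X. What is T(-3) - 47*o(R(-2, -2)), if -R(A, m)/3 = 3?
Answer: -45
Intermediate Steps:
T(I) = 2 (T(I) = 9 - (6 + 1) = 9 - 1*7 = 9 - 7 = 2)
R(A, m) = -9 (R(A, m) = -3*3 = -9)
o(j) = 1 (o(j) = 1/(-5 + 6) = 1/1 = 1)
T(-3) - 47*o(R(-2, -2)) = 2 - 47*1 = 2 - 47 = -45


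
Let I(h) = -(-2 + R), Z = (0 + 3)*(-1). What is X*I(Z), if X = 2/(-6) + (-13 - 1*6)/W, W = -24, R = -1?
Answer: 11/8 ≈ 1.3750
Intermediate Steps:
X = 11/24 (X = 2/(-6) + (-13 - 1*6)/(-24) = 2*(-⅙) + (-13 - 6)*(-1/24) = -⅓ - 19*(-1/24) = -⅓ + 19/24 = 11/24 ≈ 0.45833)
Z = -3 (Z = 3*(-1) = -3)
I(h) = 3 (I(h) = -(-2 - 1) = -1*(-3) = 3)
X*I(Z) = (11/24)*3 = 11/8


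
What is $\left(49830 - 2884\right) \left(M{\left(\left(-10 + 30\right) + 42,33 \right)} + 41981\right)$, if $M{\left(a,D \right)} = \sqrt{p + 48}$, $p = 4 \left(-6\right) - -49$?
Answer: $1970840026 + 46946 \sqrt{73} \approx 1.9712 \cdot 10^{9}$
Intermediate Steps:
$p = 25$ ($p = -24 + 49 = 25$)
$M{\left(a,D \right)} = \sqrt{73}$ ($M{\left(a,D \right)} = \sqrt{25 + 48} = \sqrt{73}$)
$\left(49830 - 2884\right) \left(M{\left(\left(-10 + 30\right) + 42,33 \right)} + 41981\right) = \left(49830 - 2884\right) \left(\sqrt{73} + 41981\right) = 46946 \left(41981 + \sqrt{73}\right) = 1970840026 + 46946 \sqrt{73}$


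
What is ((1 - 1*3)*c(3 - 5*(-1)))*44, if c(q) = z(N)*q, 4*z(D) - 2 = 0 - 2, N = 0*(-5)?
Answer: 0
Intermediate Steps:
N = 0
z(D) = 0 (z(D) = 1/2 + (0 - 2)/4 = 1/2 + (1/4)*(-2) = 1/2 - 1/2 = 0)
c(q) = 0 (c(q) = 0*q = 0)
((1 - 1*3)*c(3 - 5*(-1)))*44 = ((1 - 1*3)*0)*44 = ((1 - 3)*0)*44 = -2*0*44 = 0*44 = 0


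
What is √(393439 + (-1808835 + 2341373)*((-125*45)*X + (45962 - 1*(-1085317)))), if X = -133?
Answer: √1000854440791 ≈ 1.0004e+6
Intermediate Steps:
√(393439 + (-1808835 + 2341373)*((-125*45)*X + (45962 - 1*(-1085317)))) = √(393439 + (-1808835 + 2341373)*(-125*45*(-133) + (45962 - 1*(-1085317)))) = √(393439 + 532538*(-5625*(-133) + (45962 + 1085317))) = √(393439 + 532538*(748125 + 1131279)) = √(393439 + 532538*1879404) = √(393439 + 1000854047352) = √1000854440791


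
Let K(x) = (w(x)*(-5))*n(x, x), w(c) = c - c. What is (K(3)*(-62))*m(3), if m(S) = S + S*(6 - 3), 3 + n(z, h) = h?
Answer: 0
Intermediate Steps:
n(z, h) = -3 + h
w(c) = 0
K(x) = 0 (K(x) = (0*(-5))*(-3 + x) = 0*(-3 + x) = 0)
m(S) = 4*S (m(S) = S + S*3 = S + 3*S = 4*S)
(K(3)*(-62))*m(3) = (0*(-62))*(4*3) = 0*12 = 0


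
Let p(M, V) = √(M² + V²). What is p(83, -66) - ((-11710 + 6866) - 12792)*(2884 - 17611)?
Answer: -259725372 + √11245 ≈ -2.5973e+8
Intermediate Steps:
p(83, -66) - ((-11710 + 6866) - 12792)*(2884 - 17611) = √(83² + (-66)²) - ((-11710 + 6866) - 12792)*(2884 - 17611) = √(6889 + 4356) - (-4844 - 12792)*(-14727) = √11245 - (-17636)*(-14727) = √11245 - 1*259725372 = √11245 - 259725372 = -259725372 + √11245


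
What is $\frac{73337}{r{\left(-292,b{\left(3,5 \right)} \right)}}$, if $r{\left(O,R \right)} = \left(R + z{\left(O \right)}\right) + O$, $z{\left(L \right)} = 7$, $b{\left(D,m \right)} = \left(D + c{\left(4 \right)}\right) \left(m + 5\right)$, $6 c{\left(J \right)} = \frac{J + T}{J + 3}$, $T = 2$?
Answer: $- \frac{513359}{1775} \approx -289.22$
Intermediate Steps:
$c{\left(J \right)} = \frac{2 + J}{6 \left(3 + J\right)}$ ($c{\left(J \right)} = \frac{\left(J + 2\right) \frac{1}{J + 3}}{6} = \frac{\left(2 + J\right) \frac{1}{3 + J}}{6} = \frac{\frac{1}{3 + J} \left(2 + J\right)}{6} = \frac{2 + J}{6 \left(3 + J\right)}$)
$b{\left(D,m \right)} = \left(5 + m\right) \left(\frac{1}{7} + D\right)$ ($b{\left(D,m \right)} = \left(D + \frac{2 + 4}{6 \left(3 + 4\right)}\right) \left(m + 5\right) = \left(D + \frac{1}{6} \cdot \frac{1}{7} \cdot 6\right) \left(5 + m\right) = \left(D + \frac{1}{7}\right) \left(5 + m\right) = \left(\frac{1}{7} + D\right) \left(5 + m\right) = \left(5 + m\right) \left(\frac{1}{7} + D\right)$)
$r{\left(O,R \right)} = 7 + O + R$ ($r{\left(O,R \right)} = \left(R + 7\right) + O = \left(7 + R\right) + O = 7 + O + R$)
$\frac{73337}{r{\left(-292,b{\left(3,5 \right)} \right)}} = \frac{73337}{7 - 292 + \left(\frac{5}{7} + 5 \cdot 3 + \frac{1}{7} \cdot 5 + 3 \cdot 5\right)} = \frac{73337}{7 - 292 + \left(\frac{5}{7} + 15 + \frac{5}{7} + 15\right)} = \frac{73337}{7 - 292 + \frac{220}{7}} = \frac{73337}{- \frac{1775}{7}} = 73337 \left(- \frac{7}{1775}\right) = - \frac{513359}{1775}$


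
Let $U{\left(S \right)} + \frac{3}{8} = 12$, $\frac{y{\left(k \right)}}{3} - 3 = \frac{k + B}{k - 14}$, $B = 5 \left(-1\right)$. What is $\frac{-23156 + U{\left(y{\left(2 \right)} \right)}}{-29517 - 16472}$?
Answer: $\frac{185155}{367912} \approx 0.50326$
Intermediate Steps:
$B = -5$
$y{\left(k \right)} = 9 + \frac{3 \left(-5 + k\right)}{-14 + k}$ ($y{\left(k \right)} = 9 + 3 \frac{k - 5}{k - 14} = 9 + 3 \frac{-5 + k}{-14 + k} = 9 + \frac{3 \left(-5 + k\right)}{-14 + k}$)
$U{\left(S \right)} = \frac{93}{8}$ ($U{\left(S \right)} = - \frac{3}{8} + 12 = \frac{93}{8}$)
$\frac{-23156 + U{\left(y{\left(2 \right)} \right)}}{-29517 - 16472} = \frac{-23156 + \frac{93}{8}}{-29517 - 16472} = - \frac{185155}{8 \left(-45989\right)} = \left(- \frac{185155}{8}\right) \left(- \frac{1}{45989}\right) = \frac{185155}{367912}$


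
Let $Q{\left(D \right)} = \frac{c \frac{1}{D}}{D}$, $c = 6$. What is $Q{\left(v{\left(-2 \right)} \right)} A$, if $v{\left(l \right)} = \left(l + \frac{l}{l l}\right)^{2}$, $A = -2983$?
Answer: $- \frac{286368}{625} \approx -458.19$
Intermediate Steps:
$v{\left(l \right)} = \left(l + \frac{1}{l}\right)^{2}$ ($v{\left(l \right)} = \left(l + \frac{l}{l^{2}}\right)^{2} = \left(l + \frac{1}{l}\right)^{2}$)
$Q{\left(D \right)} = \frac{6}{D^{2}}$ ($Q{\left(D \right)} = \frac{6 \frac{1}{D}}{D} = \frac{6}{D^{2}}$)
$Q{\left(v{\left(-2 \right)} \right)} A = \frac{6}{\frac{1}{16} \left(1 + \left(-2\right)^{2}\right)^{4}} \left(-2983\right) = \frac{6}{\frac{1}{16} \left(1 + 4\right)^{4}} \left(-2983\right) = \frac{6}{\frac{625}{16}} \left(-2983\right) = 6 \cdot \frac{16}{625} \left(-2983\right) = \frac{96}{625} \left(-2983\right) = - \frac{286368}{625}$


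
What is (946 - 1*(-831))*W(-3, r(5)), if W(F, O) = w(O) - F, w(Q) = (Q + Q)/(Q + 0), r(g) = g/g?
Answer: 8885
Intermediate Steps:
r(g) = 1
w(Q) = 2 (w(Q) = (2*Q)/Q = 2)
W(F, O) = 2 - F
(946 - 1*(-831))*W(-3, r(5)) = (946 - 1*(-831))*(2 - 1*(-3)) = (946 + 831)*(2 + 3) = 1777*5 = 8885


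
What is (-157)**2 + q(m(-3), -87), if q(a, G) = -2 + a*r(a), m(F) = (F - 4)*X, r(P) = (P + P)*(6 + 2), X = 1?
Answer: 25431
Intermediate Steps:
r(P) = 16*P (r(P) = (2*P)*8 = 16*P)
m(F) = -4 + F (m(F) = (F - 4)*1 = (-4 + F)*1 = -4 + F)
q(a, G) = -2 + 16*a**2 (q(a, G) = -2 + a*(16*a) = -2 + 16*a**2)
(-157)**2 + q(m(-3), -87) = (-157)**2 + (-2 + 16*(-4 - 3)**2) = 24649 + (-2 + 16*(-7)**2) = 24649 + (-2 + 16*49) = 24649 + (-2 + 784) = 24649 + 782 = 25431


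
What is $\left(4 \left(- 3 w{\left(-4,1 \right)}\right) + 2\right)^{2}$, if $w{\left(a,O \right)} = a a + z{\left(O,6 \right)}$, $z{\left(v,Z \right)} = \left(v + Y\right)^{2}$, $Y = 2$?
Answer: $88804$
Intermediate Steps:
$z{\left(v,Z \right)} = \left(2 + v\right)^{2}$ ($z{\left(v,Z \right)} = \left(v + 2\right)^{2} = \left(2 + v\right)^{2}$)
$w{\left(a,O \right)} = a^{2} + \left(2 + O\right)^{2}$ ($w{\left(a,O \right)} = a a + \left(2 + O\right)^{2} = a^{2} + \left(2 + O\right)^{2}$)
$\left(4 \left(- 3 w{\left(-4,1 \right)}\right) + 2\right)^{2} = \left(4 \left(- 3 \left(\left(-4\right)^{2} + \left(2 + 1\right)^{2}\right)\right) + 2\right)^{2} = \left(4 \left(- 3 \left(16 + 3^{2}\right)\right) + 2\right)^{2} = \left(4 \left(- 3 \left(16 + 9\right)\right) + 2\right)^{2} = \left(4 \left(\left(-3\right) 25\right) + 2\right)^{2} = \left(4 \left(-75\right) + 2\right)^{2} = \left(-300 + 2\right)^{2} = \left(-298\right)^{2} = 88804$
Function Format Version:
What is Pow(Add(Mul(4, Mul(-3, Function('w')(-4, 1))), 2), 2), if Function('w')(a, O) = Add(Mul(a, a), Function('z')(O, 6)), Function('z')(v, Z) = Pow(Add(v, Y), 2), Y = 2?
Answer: 88804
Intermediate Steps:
Function('z')(v, Z) = Pow(Add(2, v), 2) (Function('z')(v, Z) = Pow(Add(v, 2), 2) = Pow(Add(2, v), 2))
Function('w')(a, O) = Add(Pow(a, 2), Pow(Add(2, O), 2)) (Function('w')(a, O) = Add(Mul(a, a), Pow(Add(2, O), 2)) = Add(Pow(a, 2), Pow(Add(2, O), 2)))
Pow(Add(Mul(4, Mul(-3, Function('w')(-4, 1))), 2), 2) = Pow(Add(Mul(4, Mul(-3, Add(Pow(-4, 2), Pow(Add(2, 1), 2)))), 2), 2) = Pow(Add(Mul(4, Mul(-3, Add(16, Pow(3, 2)))), 2), 2) = Pow(Add(Mul(4, Mul(-3, Add(16, 9))), 2), 2) = Pow(Add(Mul(4, Mul(-3, 25)), 2), 2) = Pow(Add(Mul(4, -75), 2), 2) = Pow(Add(-300, 2), 2) = Pow(-298, 2) = 88804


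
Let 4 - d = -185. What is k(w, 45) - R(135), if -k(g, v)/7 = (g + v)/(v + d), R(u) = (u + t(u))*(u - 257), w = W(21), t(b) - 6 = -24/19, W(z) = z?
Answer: 12631027/741 ≈ 17046.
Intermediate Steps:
d = 189 (d = 4 - 1*(-185) = 4 + 185 = 189)
t(b) = 90/19 (t(b) = 6 - 24/19 = 90/19)
w = 21
R(u) = (-257 + u)*(90/19 + u) (R(u) = (u + 90/19)*(u - 257) = (90/19 + u)*(-257 + u) = (-257 + u)*(90/19 + u))
k(g, v) = -7*(g + v)/(189 + v) (k(g, v) = -7*(g + v)/(v + 189) = -7*(g + v)/(189 + v))
k(w, 45) - R(135) = 7*(-1*21 - 1*45)/(189 + 45) - (-23130/19 + 135² - 4793/19*135) = 7*(-21 - 45)/234 - (-23130/19 + 18225 - 647055/19) = 7*(1/234)*(-66) - 1*(-323910/19) = -77/39 + 323910/19 = 12631027/741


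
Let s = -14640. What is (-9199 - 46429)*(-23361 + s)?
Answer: 2113919628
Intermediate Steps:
(-9199 - 46429)*(-23361 + s) = (-9199 - 46429)*(-23361 - 14640) = -55628*(-38001) = 2113919628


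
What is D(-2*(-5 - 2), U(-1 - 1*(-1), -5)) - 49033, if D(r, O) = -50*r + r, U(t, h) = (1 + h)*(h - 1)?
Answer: -49719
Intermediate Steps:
U(t, h) = (1 + h)*(-1 + h)
D(r, O) = -49*r
D(-2*(-5 - 2), U(-1 - 1*(-1), -5)) - 49033 = -(-98)*(-5 - 2) - 49033 = -(-98)*(-7) - 49033 = -49*14 - 49033 = -686 - 49033 = -49719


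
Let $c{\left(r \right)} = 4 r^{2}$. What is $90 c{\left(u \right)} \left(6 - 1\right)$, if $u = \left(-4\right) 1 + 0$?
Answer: $28800$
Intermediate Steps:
$u = -4$ ($u = -4 + 0 = -4$)
$90 c{\left(u \right)} \left(6 - 1\right) = 90 \cdot 4 \left(-4\right)^{2} \left(6 - 1\right) = 90 \cdot 4 \cdot 16 \cdot 5 = 90 \cdot 64 \cdot 5 = 90 \cdot 320 = 28800$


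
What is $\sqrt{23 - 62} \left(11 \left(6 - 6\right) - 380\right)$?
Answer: $- 380 i \sqrt{39} \approx - 2373.1 i$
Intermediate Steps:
$\sqrt{23 - 62} \left(11 \left(6 - 6\right) - 380\right) = \sqrt{-39} \left(11 \cdot 0 - 380\right) = i \sqrt{39} \left(0 - 380\right) = i \sqrt{39} \left(-380\right) = - 380 i \sqrt{39}$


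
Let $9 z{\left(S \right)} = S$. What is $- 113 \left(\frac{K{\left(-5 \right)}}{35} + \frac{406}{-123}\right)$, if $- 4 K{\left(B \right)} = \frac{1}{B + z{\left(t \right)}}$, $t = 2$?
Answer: $\frac{276060469}{740460} \approx 372.82$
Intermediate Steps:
$z{\left(S \right)} = \frac{S}{9}$
$K{\left(B \right)} = - \frac{1}{4 \left(\frac{2}{9} + B\right)}$ ($K{\left(B \right)} = - \frac{1}{4 \left(B + \frac{1}{9} \cdot 2\right)} = - \frac{1}{4 \left(B + \frac{2}{9}\right)} = - \frac{1}{4 \left(\frac{2}{9} + B\right)}$)
$- 113 \left(\frac{K{\left(-5 \right)}}{35} + \frac{406}{-123}\right) = - 113 \left(\frac{\left(-9\right) \frac{1}{8 + 36 \left(-5\right)}}{35} + \frac{406}{-123}\right) = - 113 \left(- \frac{9}{8 - 180} \cdot \frac{1}{35} + 406 \left(- \frac{1}{123}\right)\right) = - 113 \left(- \frac{9}{-172} \cdot \frac{1}{35} - \frac{406}{123}\right) = - 113 \left(\left(-9\right) \left(- \frac{1}{172}\right) \frac{1}{35} - \frac{406}{123}\right) = - 113 \left(\frac{9}{172} \cdot \frac{1}{35} - \frac{406}{123}\right) = - 113 \left(\frac{9}{6020} - \frac{406}{123}\right) = \left(-113\right) \left(- \frac{2443013}{740460}\right) = \frac{276060469}{740460}$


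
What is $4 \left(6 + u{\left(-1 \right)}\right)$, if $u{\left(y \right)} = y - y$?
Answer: $24$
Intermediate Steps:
$u{\left(y \right)} = 0$
$4 \left(6 + u{\left(-1 \right)}\right) = 4 \left(6 + 0\right) = 4 \cdot 6 = 24$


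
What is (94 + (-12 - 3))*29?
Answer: 2291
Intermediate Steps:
(94 + (-12 - 3))*29 = (94 - 15)*29 = 79*29 = 2291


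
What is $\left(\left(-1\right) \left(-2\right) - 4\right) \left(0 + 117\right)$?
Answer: $-234$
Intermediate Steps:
$\left(\left(-1\right) \left(-2\right) - 4\right) \left(0 + 117\right) = \left(2 - 4\right) 117 = \left(-2\right) 117 = -234$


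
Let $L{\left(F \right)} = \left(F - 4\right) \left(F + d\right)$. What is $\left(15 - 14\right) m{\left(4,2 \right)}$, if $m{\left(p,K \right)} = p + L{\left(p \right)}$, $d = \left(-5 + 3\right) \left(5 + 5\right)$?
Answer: $4$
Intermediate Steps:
$d = -20$ ($d = \left(-2\right) 10 = -20$)
$L{\left(F \right)} = \left(-20 + F\right) \left(-4 + F\right)$ ($L{\left(F \right)} = \left(F - 4\right) \left(F - 20\right) = \left(-4 + F\right) \left(-20 + F\right) = \left(-20 + F\right) \left(-4 + F\right)$)
$m{\left(p,K \right)} = 80 + p^{2} - 23 p$ ($m{\left(p,K \right)} = p + \left(80 + p^{2} - 24 p\right) = 80 + p^{2} - 23 p$)
$\left(15 - 14\right) m{\left(4,2 \right)} = \left(15 - 14\right) \left(80 + 4^{2} - 92\right) = 1 \left(80 + 16 - 92\right) = 1 \cdot 4 = 4$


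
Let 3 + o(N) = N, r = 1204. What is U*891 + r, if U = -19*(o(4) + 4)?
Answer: -83441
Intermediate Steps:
o(N) = -3 + N
U = -95 (U = -19*((-3 + 4) + 4) = -19*(1 + 4) = -19*5 = -95)
U*891 + r = -95*891 + 1204 = -84645 + 1204 = -83441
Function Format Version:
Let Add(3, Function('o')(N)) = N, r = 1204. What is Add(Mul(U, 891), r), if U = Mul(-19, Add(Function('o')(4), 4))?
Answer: -83441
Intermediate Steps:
Function('o')(N) = Add(-3, N)
U = -95 (U = Mul(-19, Add(Add(-3, 4), 4)) = Mul(-19, Add(1, 4)) = Mul(-19, 5) = -95)
Add(Mul(U, 891), r) = Add(Mul(-95, 891), 1204) = Add(-84645, 1204) = -83441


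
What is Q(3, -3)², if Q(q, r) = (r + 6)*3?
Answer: 81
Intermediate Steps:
Q(q, r) = 18 + 3*r (Q(q, r) = (6 + r)*3 = 18 + 3*r)
Q(3, -3)² = (18 + 3*(-3))² = (18 - 9)² = 9² = 81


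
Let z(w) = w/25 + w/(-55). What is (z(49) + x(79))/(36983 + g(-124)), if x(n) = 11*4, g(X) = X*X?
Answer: 12394/14398725 ≈ 0.00086077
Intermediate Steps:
g(X) = X**2
z(w) = 6*w/275 (z(w) = w*(1/25) + w*(-1/55) = w/25 - w/55 = 6*w/275)
x(n) = 44
(z(49) + x(79))/(36983 + g(-124)) = ((6/275)*49 + 44)/(36983 + (-124)**2) = (294/275 + 44)/(36983 + 15376) = (12394/275)/52359 = (12394/275)*(1/52359) = 12394/14398725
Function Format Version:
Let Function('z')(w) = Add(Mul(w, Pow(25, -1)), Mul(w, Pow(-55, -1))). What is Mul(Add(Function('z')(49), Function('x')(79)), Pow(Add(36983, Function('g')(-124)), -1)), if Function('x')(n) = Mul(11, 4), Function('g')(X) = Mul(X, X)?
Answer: Rational(12394, 14398725) ≈ 0.00086077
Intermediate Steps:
Function('g')(X) = Pow(X, 2)
Function('z')(w) = Mul(Rational(6, 275), w) (Function('z')(w) = Add(Mul(w, Rational(1, 25)), Mul(w, Rational(-1, 55))) = Add(Mul(Rational(1, 25), w), Mul(Rational(-1, 55), w)) = Mul(Rational(6, 275), w))
Function('x')(n) = 44
Mul(Add(Function('z')(49), Function('x')(79)), Pow(Add(36983, Function('g')(-124)), -1)) = Mul(Add(Mul(Rational(6, 275), 49), 44), Pow(Add(36983, Pow(-124, 2)), -1)) = Mul(Add(Rational(294, 275), 44), Pow(Add(36983, 15376), -1)) = Mul(Rational(12394, 275), Pow(52359, -1)) = Mul(Rational(12394, 275), Rational(1, 52359)) = Rational(12394, 14398725)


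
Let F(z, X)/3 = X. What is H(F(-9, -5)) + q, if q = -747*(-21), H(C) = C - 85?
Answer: 15587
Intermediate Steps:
F(z, X) = 3*X
H(C) = -85 + C
q = 15687
H(F(-9, -5)) + q = (-85 + 3*(-5)) + 15687 = (-85 - 15) + 15687 = -100 + 15687 = 15587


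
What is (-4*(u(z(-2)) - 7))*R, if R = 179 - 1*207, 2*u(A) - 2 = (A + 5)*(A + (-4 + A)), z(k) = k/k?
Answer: -1344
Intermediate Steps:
z(k) = 1
u(A) = 1 + (-4 + 2*A)*(5 + A)/2 (u(A) = 1 + ((A + 5)*(A + (-4 + A)))/2 = 1 + ((5 + A)*(-4 + 2*A))/2 = 1 + ((-4 + 2*A)*(5 + A))/2 = 1 + (-4 + 2*A)*(5 + A)/2)
R = -28 (R = 179 - 207 = -28)
(-4*(u(z(-2)) - 7))*R = -4*((-9 + 1**2 + 3*1) - 7)*(-28) = -4*((-9 + 1 + 3) - 7)*(-28) = -4*(-5 - 7)*(-28) = -4*(-12)*(-28) = 48*(-28) = -1344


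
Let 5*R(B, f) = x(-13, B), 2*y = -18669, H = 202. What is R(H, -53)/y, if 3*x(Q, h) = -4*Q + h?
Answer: -4/2205 ≈ -0.0018141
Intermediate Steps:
y = -18669/2 (y = (½)*(-18669) = -18669/2 ≈ -9334.5)
x(Q, h) = -4*Q/3 + h/3 (x(Q, h) = (-4*Q + h)/3 = (h - 4*Q)/3 = -4*Q/3 + h/3)
R(B, f) = 52/15 + B/15 (R(B, f) = (-4/3*(-13) + B/3)/5 = (52/3 + B/3)/5 = 52/15 + B/15)
R(H, -53)/y = (52/15 + (1/15)*202)/(-18669/2) = (52/15 + 202/15)*(-2/18669) = (254/15)*(-2/18669) = -4/2205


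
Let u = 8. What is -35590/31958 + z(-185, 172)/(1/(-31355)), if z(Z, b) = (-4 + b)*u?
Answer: -673372974275/15979 ≈ -4.2141e+7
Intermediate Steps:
z(Z, b) = -32 + 8*b (z(Z, b) = (-4 + b)*8 = -32 + 8*b)
-35590/31958 + z(-185, 172)/(1/(-31355)) = -35590/31958 + (-32 + 8*172)/(1/(-31355)) = -35590*1/31958 + (-32 + 1376)/(-1/31355) = -17795/15979 + 1344*(-31355) = -17795/15979 - 42141120 = -673372974275/15979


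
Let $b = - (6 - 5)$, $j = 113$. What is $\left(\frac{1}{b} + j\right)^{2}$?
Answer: $12544$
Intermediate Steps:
$b = -1$ ($b = \left(-1\right) 1 = -1$)
$\left(\frac{1}{b} + j\right)^{2} = \left(\frac{1}{-1} + 113\right)^{2} = \left(-1 + 113\right)^{2} = 112^{2} = 12544$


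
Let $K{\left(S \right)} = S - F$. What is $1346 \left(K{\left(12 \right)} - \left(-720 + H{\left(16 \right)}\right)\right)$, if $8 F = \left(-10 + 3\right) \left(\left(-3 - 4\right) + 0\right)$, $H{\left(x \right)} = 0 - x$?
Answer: $\frac{3994255}{4} \approx 9.9856 \cdot 10^{5}$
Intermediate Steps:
$H{\left(x \right)} = - x$
$F = \frac{49}{8}$ ($F = \frac{\left(-10 + 3\right) \left(\left(-3 - 4\right) + 0\right)}{8} = \frac{\left(-7\right) \left(-7 + 0\right)}{8} = \frac{\left(-7\right) \left(-7\right)}{8} = \frac{1}{8} \cdot 49 = \frac{49}{8} \approx 6.125$)
$K{\left(S \right)} = - \frac{49}{8} + S$ ($K{\left(S \right)} = S - \frac{49}{8} = - \frac{49}{8} + S$)
$1346 \left(K{\left(12 \right)} - \left(-720 + H{\left(16 \right)}\right)\right) = 1346 \left(\left(- \frac{49}{8} + 12\right) + \left(720 - \left(-1\right) 16\right)\right) = 1346 \left(\frac{47}{8} + \left(720 - -16\right)\right) = 1346 \left(\frac{47}{8} + \left(720 + 16\right)\right) = 1346 \left(\frac{47}{8} + 736\right) = 1346 \cdot \frac{5935}{8} = \frac{3994255}{4}$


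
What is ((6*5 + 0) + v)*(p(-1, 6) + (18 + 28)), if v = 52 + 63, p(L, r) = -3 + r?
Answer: 7105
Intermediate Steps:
v = 115
((6*5 + 0) + v)*(p(-1, 6) + (18 + 28)) = ((6*5 + 0) + 115)*((-3 + 6) + (18 + 28)) = ((30 + 0) + 115)*(3 + 46) = (30 + 115)*49 = 145*49 = 7105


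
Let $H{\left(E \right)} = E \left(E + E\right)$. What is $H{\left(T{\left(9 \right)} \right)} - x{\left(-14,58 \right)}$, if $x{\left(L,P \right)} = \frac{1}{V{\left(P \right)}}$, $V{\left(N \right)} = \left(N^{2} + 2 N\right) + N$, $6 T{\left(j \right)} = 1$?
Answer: $\frac{880}{15921} \approx 0.055273$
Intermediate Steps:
$T{\left(j \right)} = \frac{1}{6}$ ($T{\left(j \right)} = \frac{1}{6} \cdot 1 = \frac{1}{6}$)
$H{\left(E \right)} = 2 E^{2}$ ($H{\left(E \right)} = E 2 E = 2 E^{2}$)
$V{\left(N \right)} = N^{2} + 3 N$
$x{\left(L,P \right)} = \frac{1}{P \left(3 + P\right)}$
$H{\left(T{\left(9 \right)} \right)} - x{\left(-14,58 \right)} = \frac{2}{36} - \frac{1}{58 \left(3 + 58\right)} = 2 \cdot \frac{1}{36} - \frac{1}{58 \cdot 61} = \frac{1}{18} - \frac{1}{58} \cdot \frac{1}{61} = \frac{1}{18} - \frac{1}{3538} = \frac{880}{15921}$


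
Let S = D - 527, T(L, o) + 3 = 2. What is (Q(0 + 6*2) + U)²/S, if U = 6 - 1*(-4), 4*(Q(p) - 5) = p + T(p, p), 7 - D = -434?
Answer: -5041/1376 ≈ -3.6635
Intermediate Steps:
D = 441 (D = 7 - 1*(-434) = 7 + 434 = 441)
T(L, o) = -1 (T(L, o) = -3 + 2 = -1)
S = -86 (S = 441 - 527 = -86)
Q(p) = 19/4 + p/4 (Q(p) = 5 + (p - 1)/4 = 5 + (-1 + p)/4 = 5 + (-¼ + p/4) = 19/4 + p/4)
U = 10 (U = 6 + 4 = 10)
(Q(0 + 6*2) + U)²/S = ((19/4 + (0 + 6*2)/4) + 10)²/(-86) = -((19/4 + (0 + 12)/4) + 10)²/86 = -((19/4 + (¼)*12) + 10)²/86 = -((19/4 + 3) + 10)²/86 = -(31/4 + 10)²/86 = -(71/4)²/86 = -1/86*5041/16 = -5041/1376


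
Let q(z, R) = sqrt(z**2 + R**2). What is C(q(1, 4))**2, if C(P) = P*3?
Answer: 153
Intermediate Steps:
q(z, R) = sqrt(R**2 + z**2)
C(P) = 3*P
C(q(1, 4))**2 = (3*sqrt(4**2 + 1**2))**2 = (3*sqrt(16 + 1))**2 = (3*sqrt(17))**2 = 153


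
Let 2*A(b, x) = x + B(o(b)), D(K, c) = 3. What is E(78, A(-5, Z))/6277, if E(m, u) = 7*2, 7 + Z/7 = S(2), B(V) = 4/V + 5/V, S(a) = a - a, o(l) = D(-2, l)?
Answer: 14/6277 ≈ 0.0022304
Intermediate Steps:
o(l) = 3
S(a) = 0
B(V) = 9/V
Z = -49 (Z = -49 + 7*0 = -49 + 0 = -49)
A(b, x) = 3/2 + x/2 (A(b, x) = (x + 9/3)/2 = (x + 9*(⅓))/2 = (x + 3)/2 = (3 + x)/2 = 3/2 + x/2)
E(m, u) = 14
E(78, A(-5, Z))/6277 = 14/6277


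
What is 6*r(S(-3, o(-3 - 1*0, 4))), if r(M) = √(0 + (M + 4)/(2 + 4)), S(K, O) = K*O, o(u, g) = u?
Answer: √78 ≈ 8.8318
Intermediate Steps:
r(M) = √(⅔ + M/6) (r(M) = √(0 + (4 + M)/6) = √(0 + (4 + M)*(⅙)) = √(0 + (⅔ + M/6)) = √(⅔ + M/6))
6*r(S(-3, o(-3 - 1*0, 4))) = 6*(√(24 + 6*(-3*(-3 - 1*0)))/6) = 6*(√(24 + 6*(-3*(-3 + 0)))/6) = 6*(√(24 + 6*(-3*(-3)))/6) = 6*(√(24 + 6*9)/6) = 6*(√(24 + 54)/6) = 6*(√78/6) = √78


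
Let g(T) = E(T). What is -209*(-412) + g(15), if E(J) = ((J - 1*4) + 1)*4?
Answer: 86156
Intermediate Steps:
E(J) = -12 + 4*J (E(J) = ((J - 4) + 1)*4 = ((-4 + J) + 1)*4 = (-3 + J)*4 = -12 + 4*J)
g(T) = -12 + 4*T
-209*(-412) + g(15) = -209*(-412) + (-12 + 4*15) = 86108 + (-12 + 60) = 86108 + 48 = 86156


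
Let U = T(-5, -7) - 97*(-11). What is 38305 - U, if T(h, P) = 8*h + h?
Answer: 37283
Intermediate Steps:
T(h, P) = 9*h
U = 1022 (U = 9*(-5) - 97*(-11) = -45 + 1067 = 1022)
38305 - U = 38305 - 1*1022 = 38305 - 1022 = 37283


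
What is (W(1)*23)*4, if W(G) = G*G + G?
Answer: 184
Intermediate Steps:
W(G) = G + G**2 (W(G) = G**2 + G = G + G**2)
(W(1)*23)*4 = ((1*(1 + 1))*23)*4 = ((1*2)*23)*4 = (2*23)*4 = 46*4 = 184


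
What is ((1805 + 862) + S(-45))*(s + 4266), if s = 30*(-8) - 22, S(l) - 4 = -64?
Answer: 10438428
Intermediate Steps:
S(l) = -60 (S(l) = 4 - 64 = -60)
s = -262 (s = -240 - 22 = -262)
((1805 + 862) + S(-45))*(s + 4266) = ((1805 + 862) - 60)*(-262 + 4266) = (2667 - 60)*4004 = 2607*4004 = 10438428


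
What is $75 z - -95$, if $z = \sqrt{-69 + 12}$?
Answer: $95 + 75 i \sqrt{57} \approx 95.0 + 566.24 i$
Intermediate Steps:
$z = i \sqrt{57}$ ($z = \sqrt{-57} = i \sqrt{57} \approx 7.5498 i$)
$75 z - -95 = 75 i \sqrt{57} - -95 = 75 i \sqrt{57} + 95 = 95 + 75 i \sqrt{57}$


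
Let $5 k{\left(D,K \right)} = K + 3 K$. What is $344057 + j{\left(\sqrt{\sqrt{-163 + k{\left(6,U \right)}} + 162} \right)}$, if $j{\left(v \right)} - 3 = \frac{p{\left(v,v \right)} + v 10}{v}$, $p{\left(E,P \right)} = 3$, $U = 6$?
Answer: $344070 + \frac{3 \sqrt{5}}{\sqrt{810 + i \sqrt{3955}}} \approx 3.4407 \cdot 10^{5} - 0.0091157 i$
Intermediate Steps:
$k{\left(D,K \right)} = \frac{4 K}{5}$ ($k{\left(D,K \right)} = \frac{K + 3 K}{5} = \frac{4 K}{5}$)
$j{\left(v \right)} = 3 + \frac{3 + 10 v}{v}$ ($j{\left(v \right)} = 3 + \frac{3 + v 10}{v} = 3 + \frac{3 + 10 v}{v}$)
$344057 + j{\left(\sqrt{\sqrt{-163 + k{\left(6,U \right)}} + 162} \right)} = 344057 + \left(13 + \frac{3}{\sqrt{\sqrt{-163 + \frac{4}{5} \cdot 6} + 162}}\right) = 344057 + \left(13 + \frac{3}{\sqrt{\sqrt{-163 + \frac{24}{5}} + 162}}\right) = 344057 + \left(13 + \frac{3}{\sqrt{\sqrt{- \frac{791}{5}} + 162}}\right) = 344057 + \left(13 + \frac{3}{\sqrt{\frac{i \sqrt{3955}}{5} + 162}}\right) = 344057 + \left(13 + \frac{3}{\sqrt{162 + \frac{i \sqrt{3955}}{5}}}\right) = 344070 + \frac{3}{\sqrt{162 + \frac{i \sqrt{3955}}{5}}}$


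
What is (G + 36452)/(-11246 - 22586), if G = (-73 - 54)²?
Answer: -52581/33832 ≈ -1.5542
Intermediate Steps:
G = 16129 (G = (-127)² = 16129)
(G + 36452)/(-11246 - 22586) = (16129 + 36452)/(-11246 - 22586) = 52581/(-33832) = 52581*(-1/33832) = -52581/33832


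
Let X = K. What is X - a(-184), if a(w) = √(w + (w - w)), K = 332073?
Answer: 332073 - 2*I*√46 ≈ 3.3207e+5 - 13.565*I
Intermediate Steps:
a(w) = √w (a(w) = √(w + 0) = √w)
X = 332073
X - a(-184) = 332073 - √(-184) = 332073 - 2*I*√46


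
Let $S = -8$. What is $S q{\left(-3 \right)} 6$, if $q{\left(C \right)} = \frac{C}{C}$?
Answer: $-48$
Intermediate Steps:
$q{\left(C \right)} = 1$
$S q{\left(-3 \right)} 6 = \left(-8\right) 1 \cdot 6 = \left(-8\right) 6 = -48$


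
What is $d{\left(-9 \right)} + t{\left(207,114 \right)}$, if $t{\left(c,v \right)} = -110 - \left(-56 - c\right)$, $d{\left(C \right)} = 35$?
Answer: $188$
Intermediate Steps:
$t{\left(c,v \right)} = -54 + c$ ($t{\left(c,v \right)} = -110 + \left(56 + c\right) = -54 + c$)
$d{\left(-9 \right)} + t{\left(207,114 \right)} = 35 + \left(-54 + 207\right) = 35 + 153 = 188$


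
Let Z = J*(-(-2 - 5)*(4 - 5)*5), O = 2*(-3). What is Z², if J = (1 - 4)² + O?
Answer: 11025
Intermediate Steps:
O = -6
J = 3 (J = (1 - 4)² - 6 = (-3)² - 6 = 9 - 6 = 3)
Z = -105 (Z = 3*(-(-2 - 5)*(4 - 5)*5) = 3*(-(-7*(-1))*5) = 3*(-7*5) = 3*(-1*35) = 3*(-35) = -105)
Z² = (-105)² = 11025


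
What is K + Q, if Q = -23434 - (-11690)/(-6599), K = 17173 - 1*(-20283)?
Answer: 92519488/6599 ≈ 14020.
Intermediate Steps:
K = 37456 (K = 17173 + 20283 = 37456)
Q = -154652656/6599 (Q = -23434 - (-11690)*(-1)/6599 = -23434 - 1*11690/6599 = -23434 - 11690/6599 = -154652656/6599 ≈ -23436.)
K + Q = 37456 - 154652656/6599 = 92519488/6599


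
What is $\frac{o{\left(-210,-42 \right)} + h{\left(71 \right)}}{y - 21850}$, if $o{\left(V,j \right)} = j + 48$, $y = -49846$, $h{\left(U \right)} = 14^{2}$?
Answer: $- \frac{101}{35848} \approx -0.0028175$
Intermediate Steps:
$h{\left(U \right)} = 196$
$o{\left(V,j \right)} = 48 + j$
$\frac{o{\left(-210,-42 \right)} + h{\left(71 \right)}}{y - 21850} = \frac{\left(48 - 42\right) + 196}{-49846 - 21850} = \frac{6 + 196}{-71696} = 202 \left(- \frac{1}{71696}\right) = - \frac{101}{35848}$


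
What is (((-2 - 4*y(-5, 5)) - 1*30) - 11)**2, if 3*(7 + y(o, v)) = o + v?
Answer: 225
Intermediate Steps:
y(o, v) = -7 + o/3 + v/3 (y(o, v) = -7 + (o + v)/3 = -7 + (o/3 + v/3) = -7 + o/3 + v/3)
(((-2 - 4*y(-5, 5)) - 1*30) - 11)**2 = (((-2 - 4*(-7 + (1/3)*(-5) + (1/3)*5)) - 1*30) - 11)**2 = (((-2 - 4*(-7 - 5/3 + 5/3)) - 30) - 11)**2 = (((-2 - 4*(-7)) - 30) - 11)**2 = (((-2 + 28) - 30) - 11)**2 = ((26 - 30) - 11)**2 = (-4 - 11)**2 = (-15)**2 = 225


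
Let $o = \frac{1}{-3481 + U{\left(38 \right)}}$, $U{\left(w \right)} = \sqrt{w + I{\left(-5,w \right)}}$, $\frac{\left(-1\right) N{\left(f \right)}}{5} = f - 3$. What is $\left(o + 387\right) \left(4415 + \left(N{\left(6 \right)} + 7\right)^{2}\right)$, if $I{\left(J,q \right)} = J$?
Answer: $\frac{21003833595945}{12117328} - \frac{4479 \sqrt{33}}{12117328} \approx 1.7334 \cdot 10^{6}$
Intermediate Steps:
$N{\left(f \right)} = 15 - 5 f$ ($N{\left(f \right)} = - 5 \left(f - 3\right) = - 5 \left(-3 + f\right) = 15 - 5 f$)
$U{\left(w \right)} = \sqrt{-5 + w}$ ($U{\left(w \right)} = \sqrt{w - 5} = \sqrt{-5 + w}$)
$o = \frac{1}{-3481 + \sqrt{33}}$ ($o = \frac{1}{-3481 + \sqrt{-5 + 38}} = \frac{1}{-3481 + \sqrt{33}} \approx -0.00028775$)
$\left(o + 387\right) \left(4415 + \left(N{\left(6 \right)} + 7\right)^{2}\right) = \left(\left(- \frac{3481}{12117328} - \frac{\sqrt{33}}{12117328}\right) + 387\right) \left(4415 + \left(\left(15 - 30\right) + 7\right)^{2}\right) = \left(\frac{4689402455}{12117328} - \frac{\sqrt{33}}{12117328}\right) \left(4415 + \left(\left(15 - 30\right) + 7\right)^{2}\right) = \left(\frac{4689402455}{12117328} - \frac{\sqrt{33}}{12117328}\right) \left(4415 + \left(-15 + 7\right)^{2}\right) = \left(\frac{4689402455}{12117328} - \frac{\sqrt{33}}{12117328}\right) \left(4415 + \left(-8\right)^{2}\right) = \left(\frac{4689402455}{12117328} - \frac{\sqrt{33}}{12117328}\right) \left(4415 + 64\right) = \left(\frac{4689402455}{12117328} - \frac{\sqrt{33}}{12117328}\right) 4479 = \frac{21003833595945}{12117328} - \frac{4479 \sqrt{33}}{12117328}$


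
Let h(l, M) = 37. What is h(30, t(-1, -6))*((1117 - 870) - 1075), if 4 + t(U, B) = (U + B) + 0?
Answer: -30636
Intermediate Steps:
t(U, B) = -4 + B + U (t(U, B) = -4 + ((U + B) + 0) = -4 + ((B + U) + 0) = -4 + (B + U) = -4 + B + U)
h(30, t(-1, -6))*((1117 - 870) - 1075) = 37*((1117 - 870) - 1075) = 37*(247 - 1075) = 37*(-828) = -30636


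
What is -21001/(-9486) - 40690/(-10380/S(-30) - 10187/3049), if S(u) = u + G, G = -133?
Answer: -191199915263441/284467486554 ≈ -672.13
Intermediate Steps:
S(u) = -133 + u (S(u) = u - 133 = -133 + u)
-21001/(-9486) - 40690/(-10380/S(-30) - 10187/3049) = -21001/(-9486) - 40690/(-10380/(-133 - 30) - 10187/3049) = -21001*(-1/9486) - 40690/(-10380/(-163) - 10187*1/3049) = 21001/9486 - 40690/(-10380*(-1/163) - 10187/3049) = 21001/9486 - 40690/(10380/163 - 10187/3049) = 21001/9486 - 40690/29988139/496987 = 21001/9486 - 40690*496987/29988139 = 21001/9486 - 20222401030/29988139 = -191199915263441/284467486554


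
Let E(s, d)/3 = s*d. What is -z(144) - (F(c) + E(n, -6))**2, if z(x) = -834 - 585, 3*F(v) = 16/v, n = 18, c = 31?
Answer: -894700525/8649 ≈ -1.0345e+5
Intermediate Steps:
F(v) = 16/(3*v) (F(v) = (16/v)/3 = 16/(3*v))
E(s, d) = 3*d*s (E(s, d) = 3*(s*d) = 3*(d*s) = 3*d*s)
z(x) = -1419
-z(144) - (F(c) + E(n, -6))**2 = -1*(-1419) - ((16/3)/31 + 3*(-6)*18)**2 = 1419 - ((16/3)*(1/31) - 324)**2 = 1419 - (16/93 - 324)**2 = 1419 - (-30116/93)**2 = 1419 - 1*906973456/8649 = 1419 - 906973456/8649 = -894700525/8649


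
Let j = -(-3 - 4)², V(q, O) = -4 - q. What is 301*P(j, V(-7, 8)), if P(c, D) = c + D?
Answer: -13846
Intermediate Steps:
j = -49 (j = -1*(-7)² = -1*49 = -49)
P(c, D) = D + c
301*P(j, V(-7, 8)) = 301*((-4 - 1*(-7)) - 49) = 301*((-4 + 7) - 49) = 301*(3 - 49) = 301*(-46) = -13846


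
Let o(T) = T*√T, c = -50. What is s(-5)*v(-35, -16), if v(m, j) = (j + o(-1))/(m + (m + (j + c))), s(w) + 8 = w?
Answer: -26/17 - 13*I/136 ≈ -1.5294 - 0.095588*I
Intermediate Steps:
s(w) = -8 + w
o(T) = T^(3/2)
v(m, j) = (j - I)/(-50 + j + 2*m) (v(m, j) = (j + (-1)^(3/2))/(m + (m + (j - 50))) = (j - I)/(m + (m + (-50 + j))) = (j - I)/(m + (-50 + j + m)) = (j - I)/(-50 + j + 2*m))
s(-5)*v(-35, -16) = (-8 - 5)*((-16 - I)/(-50 - 16 + 2*(-35))) = -13*(-16 - I)/(-50 - 16 - 70) = -13*(-16 - I)/(-136) = -(-13)*(-16 - I)/136 = -13*(2/17 + I/136) = -26/17 - 13*I/136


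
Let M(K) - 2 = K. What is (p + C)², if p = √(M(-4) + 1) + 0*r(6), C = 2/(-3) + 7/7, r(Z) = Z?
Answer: -8/9 + 2*I/3 ≈ -0.88889 + 0.66667*I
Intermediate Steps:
M(K) = 2 + K
C = ⅓ (C = 2*(-⅓) + 7*(⅐) = -⅔ + 1 = ⅓ ≈ 0.33333)
p = I (p = √((2 - 4) + 1) + 0*6 = √(-2 + 1) + 0 = √(-1) + 0 = I + 0 = I ≈ 1.0*I)
(p + C)² = (I + ⅓)² = (⅓ + I)²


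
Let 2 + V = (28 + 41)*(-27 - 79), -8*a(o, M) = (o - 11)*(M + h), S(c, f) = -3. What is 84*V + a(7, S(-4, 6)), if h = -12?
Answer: -1229103/2 ≈ -6.1455e+5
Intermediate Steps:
a(o, M) = -(-12 + M)*(-11 + o)/8 (a(o, M) = -(o - 11)*(M - 12)/8 = -(-11 + o)*(-12 + M)/8 = -(-12 + M)*(-11 + o)/8)
V = -7316 (V = -2 + (28 + 41)*(-27 - 79) = -2 + 69*(-106) = -2 - 7314 = -7316)
84*V + a(7, S(-4, 6)) = 84*(-7316) + (-33/2 + (3/2)*7 + (11/8)*(-3) - ⅛*(-3)*7) = -614544 + (-33/2 + 21/2 - 33/8 + 21/8) = -614544 - 15/2 = -1229103/2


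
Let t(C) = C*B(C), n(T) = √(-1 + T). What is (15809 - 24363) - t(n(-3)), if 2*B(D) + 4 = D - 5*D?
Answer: -8562 + 4*I ≈ -8562.0 + 4.0*I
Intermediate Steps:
B(D) = -2 - 2*D (B(D) = -2 + (D - 5*D)/2 = -2 + (-4*D)/2 = -2 - 2*D)
t(C) = C*(-2 - 2*C)
(15809 - 24363) - t(n(-3)) = (15809 - 24363) - (-2)*√(-1 - 3)*(1 + √(-1 - 3)) = -8554 - (-2)*√(-4)*(1 + √(-4)) = -8554 - (-2)*2*I*(1 + 2*I) = -8554 - (-4)*I*(1 + 2*I) = -8554 + 4*I*(1 + 2*I)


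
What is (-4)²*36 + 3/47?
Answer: 27075/47 ≈ 576.06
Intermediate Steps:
(-4)²*36 + 3/47 = 16*36 + 3*(1/47) = 576 + 3/47 = 27075/47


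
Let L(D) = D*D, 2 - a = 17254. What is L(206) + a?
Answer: 25184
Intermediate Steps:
a = -17252 (a = 2 - 1*17254 = 2 - 17254 = -17252)
L(D) = D²
L(206) + a = 206² - 17252 = 42436 - 17252 = 25184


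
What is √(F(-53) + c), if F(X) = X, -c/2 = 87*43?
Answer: I*√7535 ≈ 86.804*I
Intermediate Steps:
c = -7482 (c = -174*43 = -2*3741 = -7482)
√(F(-53) + c) = √(-53 - 7482) = √(-7535) = I*√7535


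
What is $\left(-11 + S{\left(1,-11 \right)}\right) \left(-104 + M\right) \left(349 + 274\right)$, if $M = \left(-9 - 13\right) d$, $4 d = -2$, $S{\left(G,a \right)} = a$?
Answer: $1274658$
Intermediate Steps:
$d = - \frac{1}{2}$ ($d = \frac{1}{4} \left(-2\right) = - \frac{1}{2} \approx -0.5$)
$M = 11$ ($M = \left(-9 - 13\right) \left(- \frac{1}{2}\right) = \left(-22\right) \left(- \frac{1}{2}\right) = 11$)
$\left(-11 + S{\left(1,-11 \right)}\right) \left(-104 + M\right) \left(349 + 274\right) = \left(-11 - 11\right) \left(-104 + 11\right) \left(349 + 274\right) = \left(-22\right) \left(-93\right) 623 = 2046 \cdot 623 = 1274658$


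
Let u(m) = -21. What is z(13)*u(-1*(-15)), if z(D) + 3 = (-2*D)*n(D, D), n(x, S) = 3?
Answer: 1701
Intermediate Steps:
z(D) = -3 - 6*D (z(D) = -3 - 2*D*3 = -3 - 6*D)
z(13)*u(-1*(-15)) = (-3 - 6*13)*(-21) = (-3 - 78)*(-21) = -81*(-21) = 1701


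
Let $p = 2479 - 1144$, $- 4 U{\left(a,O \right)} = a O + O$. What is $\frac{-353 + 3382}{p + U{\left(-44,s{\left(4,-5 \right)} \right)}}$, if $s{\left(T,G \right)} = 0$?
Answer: $\frac{3029}{1335} \approx 2.2689$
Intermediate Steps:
$U{\left(a,O \right)} = - \frac{O}{4} - \frac{O a}{4}$ ($U{\left(a,O \right)} = - \frac{a O + O}{4} = - \frac{O a + O}{4} = - \frac{O + O a}{4} = - \frac{O}{4} - \frac{O a}{4}$)
$p = 1335$
$\frac{-353 + 3382}{p + U{\left(-44,s{\left(4,-5 \right)} \right)}} = \frac{-353 + 3382}{1335 - 0 \left(1 - 44\right)} = \frac{3029}{1335 - 0 \left(-43\right)} = \frac{3029}{1335 + 0} = \frac{3029}{1335}$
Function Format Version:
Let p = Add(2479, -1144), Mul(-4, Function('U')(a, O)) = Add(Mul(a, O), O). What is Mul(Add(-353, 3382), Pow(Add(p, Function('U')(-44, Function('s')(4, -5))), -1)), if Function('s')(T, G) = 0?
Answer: Rational(3029, 1335) ≈ 2.2689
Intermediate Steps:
Function('U')(a, O) = Add(Mul(Rational(-1, 4), O), Mul(Rational(-1, 4), O, a)) (Function('U')(a, O) = Mul(Rational(-1, 4), Add(Mul(a, O), O)) = Mul(Rational(-1, 4), Add(Mul(O, a), O)) = Mul(Rational(-1, 4), Add(O, Mul(O, a))) = Add(Mul(Rational(-1, 4), O), Mul(Rational(-1, 4), O, a)))
p = 1335
Mul(Add(-353, 3382), Pow(Add(p, Function('U')(-44, Function('s')(4, -5))), -1)) = Mul(Add(-353, 3382), Pow(Add(1335, Mul(Rational(-1, 4), 0, Add(1, -44))), -1)) = Mul(3029, Pow(Add(1335, Mul(Rational(-1, 4), 0, -43)), -1)) = Mul(3029, Pow(Add(1335, 0), -1)) = Mul(3029, Pow(1335, -1)) = Mul(3029, Rational(1, 1335)) = Rational(3029, 1335)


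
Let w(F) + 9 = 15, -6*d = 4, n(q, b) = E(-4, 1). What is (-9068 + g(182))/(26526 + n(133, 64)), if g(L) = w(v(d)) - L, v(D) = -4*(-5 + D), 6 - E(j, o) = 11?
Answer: -9244/26521 ≈ -0.34855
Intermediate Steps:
E(j, o) = -5 (E(j, o) = 6 - 1*11 = 6 - 11 = -5)
n(q, b) = -5
d = -⅔ (d = -⅙*4 = -⅔ ≈ -0.66667)
v(D) = 20 - 4*D
w(F) = 6 (w(F) = -9 + 15 = 6)
g(L) = 6 - L
(-9068 + g(182))/(26526 + n(133, 64)) = (-9068 + (6 - 1*182))/(26526 - 5) = (-9068 + (6 - 182))/26521 = (-9068 - 176)*(1/26521) = -9244*1/26521 = -9244/26521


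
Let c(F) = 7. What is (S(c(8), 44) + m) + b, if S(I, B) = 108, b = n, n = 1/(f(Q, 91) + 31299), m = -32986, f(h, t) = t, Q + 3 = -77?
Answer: -1032040419/31390 ≈ -32878.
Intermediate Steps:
Q = -80 (Q = -3 - 77 = -80)
n = 1/31390 (n = 1/(91 + 31299) = 1/31390 ≈ 3.1857e-5)
b = 1/31390 ≈ 3.1857e-5
(S(c(8), 44) + m) + b = (108 - 32986) + 1/31390 = -32878 + 1/31390 = -1032040419/31390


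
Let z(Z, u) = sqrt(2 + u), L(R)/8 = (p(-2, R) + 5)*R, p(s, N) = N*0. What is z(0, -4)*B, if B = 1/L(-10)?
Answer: -I*sqrt(2)/400 ≈ -0.0035355*I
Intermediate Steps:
p(s, N) = 0
L(R) = 40*R (L(R) = 8*((0 + 5)*R) = 8*(5*R) = 40*R)
B = -1/400 (B = 1/(40*(-10)) = 1/(-400) = -1/400 ≈ -0.0025000)
z(0, -4)*B = sqrt(2 - 4)*(-1/400) = sqrt(-2)*(-1/400) = (I*sqrt(2))*(-1/400) = -I*sqrt(2)/400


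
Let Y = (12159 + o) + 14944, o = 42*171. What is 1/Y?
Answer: 1/34285 ≈ 2.9167e-5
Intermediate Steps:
o = 7182
Y = 34285 (Y = (12159 + 7182) + 14944 = 19341 + 14944 = 34285)
1/Y = 1/34285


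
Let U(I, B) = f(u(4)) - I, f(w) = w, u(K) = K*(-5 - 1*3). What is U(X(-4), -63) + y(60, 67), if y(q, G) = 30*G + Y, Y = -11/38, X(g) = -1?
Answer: 75191/38 ≈ 1978.7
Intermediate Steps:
u(K) = -8*K (u(K) = K*(-5 - 3) = K*(-8) = -8*K)
Y = -11/38 (Y = -11*1/38 = -11/38 ≈ -0.28947)
U(I, B) = -32 - I (U(I, B) = -8*4 - I = -32 - I)
y(q, G) = -11/38 + 30*G (y(q, G) = 30*G - 11/38 = -11/38 + 30*G)
U(X(-4), -63) + y(60, 67) = (-32 - 1*(-1)) + (-11/38 + 30*67) = (-32 + 1) + (-11/38 + 2010) = -31 + 76369/38 = 75191/38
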